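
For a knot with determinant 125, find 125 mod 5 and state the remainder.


Step 1: A knot is p-colorable if and only if p divides its determinant.
Step 2: Compute 125 mod 5.
125 = 25 * 5 + 0
Step 3: 125 mod 5 = 0
Step 4: The knot is 5-colorable: yes

0


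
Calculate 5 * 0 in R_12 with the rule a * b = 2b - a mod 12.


5 * 0 = 2*0 - 5 mod 12
= 0 - 5 mod 12
= -5 mod 12 = 7

7


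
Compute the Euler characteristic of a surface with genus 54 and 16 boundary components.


chi = 2 - 2g - b
= 2 - 2*54 - 16
= 2 - 108 - 16 = -122

-122


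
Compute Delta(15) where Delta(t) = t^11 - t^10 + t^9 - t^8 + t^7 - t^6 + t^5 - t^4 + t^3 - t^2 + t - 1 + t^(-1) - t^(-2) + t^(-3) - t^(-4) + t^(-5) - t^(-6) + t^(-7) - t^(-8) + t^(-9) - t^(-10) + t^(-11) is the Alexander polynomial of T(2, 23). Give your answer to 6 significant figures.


Substituting t = 15 into Delta(t) = t^11 - t^10 + t^9 - t^8 + t^7 - t^6 + t^5 - t^4 + t^3 - t^2 + t - 1 + t^(-1) - t^(-2) + t^(-3) - t^(-4) + t^(-5) - t^(-6) + t^(-7) - t^(-8) + t^(-9) - t^(-10) + t^(-11):
Term values: (8649755859375) + (-576650390625) + (38443359375) + (-2562890625) + (170859375) + (-11390625) + (759375) + (-50625) + (3375) + (-225) + (15) + (-1) + (0.0666667) + (-0.00444444) + (0.000296296) + (-1.97531e-05) + (1.31687e-06) + (-8.77915e-08) + (5.85277e-09) + (-3.90184e-10) + (2.60123e-11) + (-1.73415e-12) + (1.1561e-13)
Sum = 8.109146118e+12
Rounded to 6 significant figures: 8.10915e+12

8.10915e+12


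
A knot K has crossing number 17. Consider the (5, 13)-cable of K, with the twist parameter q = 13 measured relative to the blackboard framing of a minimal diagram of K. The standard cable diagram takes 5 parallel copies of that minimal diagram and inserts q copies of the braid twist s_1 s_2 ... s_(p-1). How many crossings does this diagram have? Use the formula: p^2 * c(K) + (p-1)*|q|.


Step 1: Each of the c(K) crossings of the companion diagram becomes p*p = p^2 crossings among the p parallel strands, and each of the |q| twists s_1 s_2 ... s_(p-1) adds (p-1) crossings.
  Crossings = p^2 * c(K) + (p-1)*|q|
Step 2: = 5^2 * 17 + (5-1)*13
Step 3: = 25*17 + 4*13
Step 4: = 425 + 52 = 477

477


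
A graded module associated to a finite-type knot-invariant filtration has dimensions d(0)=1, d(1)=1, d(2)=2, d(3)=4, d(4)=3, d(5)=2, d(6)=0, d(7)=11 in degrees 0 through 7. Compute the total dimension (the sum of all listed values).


Total dimension = d(0) + d(1) + ... + d(7)
= 1 + 1 + 2 + 4 + 3 + 2 + 0 + 11
= 24

24


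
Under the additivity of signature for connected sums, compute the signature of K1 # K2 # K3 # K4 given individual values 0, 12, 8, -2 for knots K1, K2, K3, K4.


The signature is additive under connected sum.
signature(K1 # K2 # K3 # K4) = (0) + (12) + (8) + (-2)
= 18

18


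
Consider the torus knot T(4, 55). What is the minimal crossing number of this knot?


For a torus knot T(p, q) with gcd(p,q)=1,
the crossing number is min(p*(q-1), q*(p-1)).
p*(q-1) = 4*54 = 216
q*(p-1) = 55*3 = 165
min(216, 165) = 165

165


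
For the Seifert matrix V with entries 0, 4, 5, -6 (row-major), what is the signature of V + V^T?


Step 1: V + V^T = [[0, 9], [9, -12]]
Step 2: trace = -12, det = -81
Step 3: Discriminant = (-12)^2 - 4*(-81) = 468
Step 4: Eigenvalues: 4.81665, -16.8167
Step 5: Signature = (# positive eigenvalues) - (# negative eigenvalues) = 0

0


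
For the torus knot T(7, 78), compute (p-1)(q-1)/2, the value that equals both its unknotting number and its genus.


For a torus knot T(p,q), both the unknotting number and genus equal (p-1)(q-1)/2.
= (7-1)(78-1)/2
= 6*77/2
= 462/2 = 231

231


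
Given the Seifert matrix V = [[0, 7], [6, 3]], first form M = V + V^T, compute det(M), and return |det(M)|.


Step 1: Form V + V^T where V = [[0, 7], [6, 3]]
  V^T = [[0, 6], [7, 3]]
  V + V^T = [[0, 13], [13, 6]]
Step 2: det(V + V^T) = 0*6 - 13*13
  = 0 - 169 = -169
Step 3: Knot determinant = |det(V + V^T)| = |-169| = 169

169


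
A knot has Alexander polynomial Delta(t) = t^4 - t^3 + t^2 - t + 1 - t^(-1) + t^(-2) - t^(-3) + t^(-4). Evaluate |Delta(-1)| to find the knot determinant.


Step 1: The polynomial has 9 terms with alternating signs, exponents from 4 down to -4.
Step 2: Substitute t = -1. The i-th term has coefficient (-1)^i and exponent (m-i),
  so its value is (-1)^i * (-1)^(m-i) = (-1)^m = 1 for every i.
Step 3: All 9 terms equal 1, so Delta(-1) = 9 * (1) = 9
Step 4: |Delta(-1)| = 9

9


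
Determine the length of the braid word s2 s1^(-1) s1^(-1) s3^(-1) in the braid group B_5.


The word length counts the number of generators (including inverses).
Listing each generator: s2, s1^(-1), s1^(-1), s3^(-1)
There are 4 generators in this braid word.

4


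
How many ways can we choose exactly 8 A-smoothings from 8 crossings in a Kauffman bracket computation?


We choose which 8 of 8 crossings get A-smoothings.
C(8, 8) = 8! / (8! * 0!)
= 1

1


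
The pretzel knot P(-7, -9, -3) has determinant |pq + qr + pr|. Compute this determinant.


Step 1: Compute pq + qr + pr.
pq = (-7)*(-9) = 63
qr = (-9)*(-3) = 27
pr = (-7)*(-3) = 21
pq + qr + pr = 63 + 27 + 21 = 111
Step 2: Take absolute value.
det(P(-7,-9,-3)) = |111| = 111

111


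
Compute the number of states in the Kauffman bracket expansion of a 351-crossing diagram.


Each crossing contributes 2 choices (A-smoothing or B-smoothing).
Total states = 2^351 = 4586997231980143023221641790604173881593129978336562247475177678773845752176969616140037106220251373109248

4586997231980143023221641790604173881593129978336562247475177678773845752176969616140037106220251373109248


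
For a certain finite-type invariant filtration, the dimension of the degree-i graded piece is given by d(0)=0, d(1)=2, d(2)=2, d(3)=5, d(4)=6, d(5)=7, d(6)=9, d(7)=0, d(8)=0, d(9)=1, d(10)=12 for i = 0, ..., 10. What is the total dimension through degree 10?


Total dimension = d(0) + d(1) + ... + d(10)
= 0 + 2 + 2 + 5 + 6 + 7 + 9 + 0 + 0 + 1 + 12
= 44

44


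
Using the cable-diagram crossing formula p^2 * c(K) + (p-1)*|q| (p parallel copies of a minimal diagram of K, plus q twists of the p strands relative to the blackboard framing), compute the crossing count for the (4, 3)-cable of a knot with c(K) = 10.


Step 1: Each of the c(K) crossings of the companion diagram becomes p*p = p^2 crossings among the p parallel strands, and each of the |q| twists s_1 s_2 ... s_(p-1) adds (p-1) crossings.
  Crossings = p^2 * c(K) + (p-1)*|q|
Step 2: = 4^2 * 10 + (4-1)*3
Step 3: = 16*10 + 3*3
Step 4: = 160 + 9 = 169

169


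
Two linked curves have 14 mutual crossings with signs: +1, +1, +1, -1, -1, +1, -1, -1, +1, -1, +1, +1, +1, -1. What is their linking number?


Step 1: Count positive crossings: 8
Step 2: Count negative crossings: 6
Step 3: Sum of signs = 8 - 6 = 2
Step 4: Linking number = sum/2 = 2/2 = 1

1


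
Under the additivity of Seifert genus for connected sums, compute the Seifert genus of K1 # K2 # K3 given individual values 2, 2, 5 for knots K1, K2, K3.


The Seifert genus is additive under connected sum.
Seifert genus(K1 # K2 # K3) = (2) + (2) + (5)
= 9

9


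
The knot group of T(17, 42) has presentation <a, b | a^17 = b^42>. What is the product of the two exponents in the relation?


The relation is a^17 = b^42.
Product of exponents = 17 * 42
= 714

714


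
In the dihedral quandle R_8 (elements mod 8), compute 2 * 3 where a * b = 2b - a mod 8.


2 * 3 = 2*3 - 2 mod 8
= 6 - 2 mod 8
= 4 mod 8 = 4

4


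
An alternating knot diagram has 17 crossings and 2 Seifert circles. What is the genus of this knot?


For alternating knots, g = (c - s + 1)/2.
= (17 - 2 + 1)/2
= 16/2 = 8

8


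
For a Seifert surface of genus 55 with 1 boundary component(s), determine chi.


chi = 2 - 2g - b
= 2 - 2*55 - 1
= 2 - 110 - 1 = -109

-109


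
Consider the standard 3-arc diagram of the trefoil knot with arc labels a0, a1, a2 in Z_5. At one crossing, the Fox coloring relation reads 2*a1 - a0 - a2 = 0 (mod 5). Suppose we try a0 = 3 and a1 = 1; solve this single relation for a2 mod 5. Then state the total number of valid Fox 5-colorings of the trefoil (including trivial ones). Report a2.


Step 1: Apply the given crossing relation 2*a1 - a0 - a2 = 0 (mod 5).
  a2 = 2*a1 - a0 mod 5
  a2 = 2*1 - 3 mod 5
  a2 = 2 - 3 mod 5
  a2 = -1 mod 5 = 4
Step 2: The trefoil has determinant 3.
  Number of Fox p-colorings (p prime) is p^2 if p = 3, else p.
  Since 5 does not divide 3, only trivial (constant) colorings exist.
  (So the trial a0 = 3, a1 = 1 with a0 != a1 does NOT extend to a valid coloring of the whole trefoil: the other two crossing relations require 3*(a1 - a0) = 0 (mod 5), which fails.)
  Total colorings = 5
Step 3: a2 = 4, total Fox 5-colorings = 5

4


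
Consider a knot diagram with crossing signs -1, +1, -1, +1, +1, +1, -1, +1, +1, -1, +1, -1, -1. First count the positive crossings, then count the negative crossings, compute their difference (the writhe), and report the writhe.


Step 1: Count positive crossings (+1).
Positive crossings: 7
Step 2: Count negative crossings (-1).
Negative crossings: 6
Step 3: Writhe = (positive) - (negative)
w = 7 - 6 = 1
Step 4: |w| = 1, and w is positive

1


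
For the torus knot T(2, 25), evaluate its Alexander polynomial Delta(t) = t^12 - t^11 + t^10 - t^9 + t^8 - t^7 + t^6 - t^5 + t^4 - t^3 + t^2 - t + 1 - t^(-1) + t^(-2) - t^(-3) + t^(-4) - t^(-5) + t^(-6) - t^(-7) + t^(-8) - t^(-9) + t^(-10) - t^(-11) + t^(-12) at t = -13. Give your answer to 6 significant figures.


Substituting t = -13 into Delta(t) = t^12 - t^11 + t^10 - t^9 + t^8 - t^7 + t^6 - t^5 + t^4 - t^3 + t^2 - t + 1 - t^(-1) + t^(-2) - t^(-3) + t^(-4) - t^(-5) + t^(-6) - t^(-7) + t^(-8) - t^(-9) + t^(-10) - t^(-11) + t^(-12):
Term values: (23298085122481) + (1792160394037) + (137858491849) + (10604499373) + (815730721) + (62748517) + (4826809) + (371293) + (28561) + (2197) + (169) + (13) + (1) + (0.0769231) + (0.00591716) + (0.000455166) + (3.50128e-05) + (2.69329e-06) + (2.07176e-07) + (1.59366e-08) + (1.22589e-09) + (9.42996e-11) + (7.25382e-12) + (5.57986e-13) + (4.2922e-14)
Sum = 2.523959222e+13
Rounded to 6 significant figures: 2.52396e+13

2.52396e+13


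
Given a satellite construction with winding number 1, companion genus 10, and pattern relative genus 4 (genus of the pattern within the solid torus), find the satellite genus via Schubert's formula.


Schubert: g(satellite) = g_rel(pattern) + |winding| * g(companion),
where g_rel(pattern) is the genus of the pattern relative to the solid torus.
= 4 + 1 * 10
= 4 + 10 = 14

14


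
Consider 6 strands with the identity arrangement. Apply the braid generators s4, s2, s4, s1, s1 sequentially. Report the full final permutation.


Starting with identity [1, 2, 3, 4, 5, 6].
Apply generators in sequence:
  After s4: [1, 2, 3, 5, 4, 6]
  After s2: [1, 3, 2, 5, 4, 6]
  After s4: [1, 3, 2, 4, 5, 6]
  After s1: [3, 1, 2, 4, 5, 6]
  After s1: [1, 3, 2, 4, 5, 6]
Final permutation: [1, 3, 2, 4, 5, 6]

[1, 3, 2, 4, 5, 6]


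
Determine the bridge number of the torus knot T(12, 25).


The bridge number of T(p,q) is min(p,q).
min(12, 25) = 12

12


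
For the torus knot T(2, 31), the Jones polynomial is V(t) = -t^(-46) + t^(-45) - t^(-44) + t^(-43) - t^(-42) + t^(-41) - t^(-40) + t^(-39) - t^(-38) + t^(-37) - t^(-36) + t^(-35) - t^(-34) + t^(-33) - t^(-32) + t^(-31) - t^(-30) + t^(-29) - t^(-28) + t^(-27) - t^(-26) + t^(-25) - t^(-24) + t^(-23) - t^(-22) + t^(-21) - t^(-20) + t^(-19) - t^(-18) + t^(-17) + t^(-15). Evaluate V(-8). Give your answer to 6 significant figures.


Substituting t = -8 into V(t) = -t^(-46) + t^(-45) - t^(-44) + t^(-43) - t^(-42) + t^(-41) - t^(-40) + t^(-39) - t^(-38) + t^(-37) - t^(-36) + t^(-35) - t^(-34) + t^(-33) - t^(-32) + t^(-31) - t^(-30) + t^(-29) - t^(-28) + t^(-27) - t^(-26) + t^(-25) - t^(-24) + t^(-23) - t^(-22) + t^(-21) - t^(-20) + t^(-19) - t^(-18) + t^(-17) + t^(-15):
  (-)t^(-46) = -2.86986e-42
  (+)t^(-45) = -2.29589e-41
  (-)t^(-44) = -1.83671e-40
  (+)t^(-43) = -1.46937e-39
  (-)t^(-42) = -1.17549e-38
  (+)t^(-41) = -9.40395e-38
  (-)t^(-40) = -7.52316e-37
  (+)t^(-39) = -6.01853e-36
  (-)t^(-38) = -4.81482e-35
  (+)t^(-37) = -3.85186e-34
  (-)t^(-36) = -3.08149e-33
  (+)t^(-35) = -2.46519e-32
  (-)t^(-34) = -1.97215e-31
  (+)t^(-33) = -1.57772e-30
  (-)t^(-32) = -1.26218e-29
  (+)t^(-31) = -1.00974e-28
  (-)t^(-30) = -8.07794e-28
  (+)t^(-29) = -6.46235e-27
  (-)t^(-28) = -5.16988e-26
  (+)t^(-27) = -4.1359e-25
  (-)t^(-26) = -3.30872e-24
  (+)t^(-25) = -2.64698e-23
  (-)t^(-24) = -2.11758e-22
  (+)t^(-23) = -1.69407e-21
  (-)t^(-22) = -1.35525e-20
  (+)t^(-21) = -1.0842e-19
  (-)t^(-20) = -8.67362e-19
  (+)t^(-19) = -6.93889e-18
  (-)t^(-18) = -5.55112e-17
  (+)t^(-17) = -4.44089e-16
  (+)t^(-15) = -2.84217e-14
Sum = (-2.86986e-42) + (-2.29589e-41) + (-1.83671e-40) + (-1.46937e-39) + (-1.17549e-38) + (-9.40395e-38) + (-7.52316e-37) + (-6.01853e-36) + (-4.81482e-35) + (-3.85186e-34) + (-3.08149e-33) + (-2.46519e-32) + (-1.97215e-31) + (-1.57772e-30) + (-1.26218e-29) + (-1.00974e-28) + (-8.07794e-28) + (-6.46235e-27) + (-5.16988e-26) + (-4.1359e-25) + (-3.30872e-24) + (-2.64698e-23) + (-2.11758e-22) + (-1.69407e-21) + (-1.35525e-20) + (-1.0842e-19) + (-8.67362e-19) + (-6.93889e-18) + (-5.55112e-17) + (-4.44089e-16) + (-2.84217e-14)
= -2.892923996e-14
Rounded to 6 significant figures: -2.89292e-14

-2.89292e-14


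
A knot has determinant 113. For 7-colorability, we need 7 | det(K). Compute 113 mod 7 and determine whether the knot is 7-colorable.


Step 1: A knot is p-colorable if and only if p divides its determinant.
Step 2: Compute 113 mod 7.
113 = 16 * 7 + 1
Step 3: 113 mod 7 = 1
Step 4: The knot is 7-colorable: no

1


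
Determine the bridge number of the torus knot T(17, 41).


The bridge number of T(p,q) is min(p,q).
min(17, 41) = 17

17


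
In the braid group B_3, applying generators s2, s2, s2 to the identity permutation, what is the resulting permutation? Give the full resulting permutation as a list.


Starting with identity [1, 2, 3].
Apply generators in sequence:
  After s2: [1, 3, 2]
  After s2: [1, 2, 3]
  After s2: [1, 3, 2]
Final permutation: [1, 3, 2]

[1, 3, 2]


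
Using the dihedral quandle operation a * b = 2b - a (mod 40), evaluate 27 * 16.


27 * 16 = 2*16 - 27 mod 40
= 32 - 27 mod 40
= 5 mod 40 = 5

5


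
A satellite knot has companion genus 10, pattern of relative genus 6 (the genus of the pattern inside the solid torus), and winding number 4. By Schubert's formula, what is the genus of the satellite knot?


Schubert: g(satellite) = g_rel(pattern) + |winding| * g(companion),
where g_rel(pattern) is the genus of the pattern relative to the solid torus.
= 6 + 4 * 10
= 6 + 40 = 46

46


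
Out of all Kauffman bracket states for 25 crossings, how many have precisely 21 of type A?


We choose which 21 of 25 crossings get A-smoothings.
C(25, 21) = 25! / (21! * 4!)
= 12650

12650


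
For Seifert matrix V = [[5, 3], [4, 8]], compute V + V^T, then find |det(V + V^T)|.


Step 1: Form V + V^T where V = [[5, 3], [4, 8]]
  V^T = [[5, 4], [3, 8]]
  V + V^T = [[10, 7], [7, 16]]
Step 2: det(V + V^T) = 10*16 - 7*7
  = 160 - 49 = 111
Step 3: Knot determinant = |det(V + V^T)| = |111| = 111

111


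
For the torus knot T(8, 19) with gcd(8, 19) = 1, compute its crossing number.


For a torus knot T(p, q) with gcd(p,q)=1,
the crossing number is min(p*(q-1), q*(p-1)).
p*(q-1) = 8*18 = 144
q*(p-1) = 19*7 = 133
min(144, 133) = 133

133


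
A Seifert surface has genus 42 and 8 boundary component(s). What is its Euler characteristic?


chi = 2 - 2g - b
= 2 - 2*42 - 8
= 2 - 84 - 8 = -90

-90


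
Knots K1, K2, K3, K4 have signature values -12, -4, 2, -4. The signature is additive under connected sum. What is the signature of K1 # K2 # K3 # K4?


The signature is additive under connected sum.
signature(K1 # K2 # K3 # K4) = (-12) + (-4) + (2) + (-4)
= -18

-18


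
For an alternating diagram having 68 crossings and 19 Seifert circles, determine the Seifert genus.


For alternating knots, g = (c - s + 1)/2.
= (68 - 19 + 1)/2
= 50/2 = 25

25


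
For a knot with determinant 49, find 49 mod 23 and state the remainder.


Step 1: A knot is p-colorable if and only if p divides its determinant.
Step 2: Compute 49 mod 23.
49 = 2 * 23 + 3
Step 3: 49 mod 23 = 3
Step 4: The knot is 23-colorable: no

3


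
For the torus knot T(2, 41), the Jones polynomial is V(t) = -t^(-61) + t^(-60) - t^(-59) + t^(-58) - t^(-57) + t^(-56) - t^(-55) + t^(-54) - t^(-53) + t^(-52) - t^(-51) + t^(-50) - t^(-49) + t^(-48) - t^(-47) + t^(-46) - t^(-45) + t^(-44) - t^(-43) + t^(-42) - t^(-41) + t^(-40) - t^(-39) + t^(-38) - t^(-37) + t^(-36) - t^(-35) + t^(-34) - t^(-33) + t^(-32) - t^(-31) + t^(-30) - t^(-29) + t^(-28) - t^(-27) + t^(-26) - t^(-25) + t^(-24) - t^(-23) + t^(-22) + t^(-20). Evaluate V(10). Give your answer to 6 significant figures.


Substituting t = 10 into V(t) = -t^(-61) + t^(-60) - t^(-59) + t^(-58) - t^(-57) + t^(-56) - t^(-55) + t^(-54) - t^(-53) + t^(-52) - t^(-51) + t^(-50) - t^(-49) + t^(-48) - t^(-47) + t^(-46) - t^(-45) + t^(-44) - t^(-43) + t^(-42) - t^(-41) + t^(-40) - t^(-39) + t^(-38) - t^(-37) + t^(-36) - t^(-35) + t^(-34) - t^(-33) + t^(-32) - t^(-31) + t^(-30) - t^(-29) + t^(-28) - t^(-27) + t^(-26) - t^(-25) + t^(-24) - t^(-23) + t^(-22) + t^(-20):
  (-)t^(-61) = -1e-61
  (+)t^(-60) = 1e-60
  (-)t^(-59) = -1e-59
  (+)t^(-58) = 1e-58
  (-)t^(-57) = -1e-57
  (+)t^(-56) = 1e-56
  (-)t^(-55) = -1e-55
  (+)t^(-54) = 1e-54
  (-)t^(-53) = -1e-53
  (+)t^(-52) = 1e-52
  (-)t^(-51) = -1e-51
  (+)t^(-50) = 1e-50
  (-)t^(-49) = -1e-49
  (+)t^(-48) = 1e-48
  (-)t^(-47) = -1e-47
  (+)t^(-46) = 1e-46
  (-)t^(-45) = -1e-45
  (+)t^(-44) = 1e-44
  (-)t^(-43) = -1e-43
  (+)t^(-42) = 1e-42
  (-)t^(-41) = -1e-41
  (+)t^(-40) = 1e-40
  (-)t^(-39) = -1e-39
  (+)t^(-38) = 1e-38
  (-)t^(-37) = -1e-37
  (+)t^(-36) = 1e-36
  (-)t^(-35) = -1e-35
  (+)t^(-34) = 1e-34
  (-)t^(-33) = -1e-33
  (+)t^(-32) = 1e-32
  (-)t^(-31) = -1e-31
  (+)t^(-30) = 1e-30
  (-)t^(-29) = -1e-29
  (+)t^(-28) = 1e-28
  (-)t^(-27) = -1e-27
  (+)t^(-26) = 1e-26
  (-)t^(-25) = -1e-25
  (+)t^(-24) = 1e-24
  (-)t^(-23) = -1e-23
  (+)t^(-22) = 1e-22
  (+)t^(-20) = 1e-20
Sum = (-1e-61) + (1e-60) + (-1e-59) + (1e-58) + (-1e-57) + (1e-56) + (-1e-55) + (1e-54) + (-1e-53) + (1e-52) + (-1e-51) + (1e-50) + (-1e-49) + (1e-48) + (-1e-47) + (1e-46) + (-1e-45) + (1e-44) + (-1e-43) + (1e-42) + (-1e-41) + (1e-40) + (-1e-39) + (1e-38) + (-1e-37) + (1e-36) + (-1e-35) + (1e-34) + (-1e-33) + (1e-32) + (-1e-31) + (1e-30) + (-1e-29) + (1e-28) + (-1e-27) + (1e-26) + (-1e-25) + (1e-24) + (-1e-23) + (1e-22) + (1e-20)
= 1.009090909e-20
Rounded to 6 significant figures: 1.00909e-20

1.00909e-20


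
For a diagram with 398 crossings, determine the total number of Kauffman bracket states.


Each crossing contributes 2 choices (A-smoothing or B-smoothing).
Total states = 2^398 = 645562469521727147413979793000752968582426448207305878207664839135161905504210298657411338320034457858975792993186873344

645562469521727147413979793000752968582426448207305878207664839135161905504210298657411338320034457858975792993186873344


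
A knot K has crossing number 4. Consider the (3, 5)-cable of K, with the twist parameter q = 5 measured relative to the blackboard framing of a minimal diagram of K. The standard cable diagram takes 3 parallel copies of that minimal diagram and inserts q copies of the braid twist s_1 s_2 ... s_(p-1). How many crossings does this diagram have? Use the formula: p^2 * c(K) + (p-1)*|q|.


Step 1: Each of the c(K) crossings of the companion diagram becomes p*p = p^2 crossings among the p parallel strands, and each of the |q| twists s_1 s_2 ... s_(p-1) adds (p-1) crossings.
  Crossings = p^2 * c(K) + (p-1)*|q|
Step 2: = 3^2 * 4 + (3-1)*5
Step 3: = 9*4 + 2*5
Step 4: = 36 + 10 = 46

46


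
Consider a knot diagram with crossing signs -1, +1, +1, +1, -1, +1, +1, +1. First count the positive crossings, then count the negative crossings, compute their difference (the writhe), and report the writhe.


Step 1: Count positive crossings (+1).
Positive crossings: 6
Step 2: Count negative crossings (-1).
Negative crossings: 2
Step 3: Writhe = (positive) - (negative)
w = 6 - 2 = 4
Step 4: |w| = 4, and w is positive

4


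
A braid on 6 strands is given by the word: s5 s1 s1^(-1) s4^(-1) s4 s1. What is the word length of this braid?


The word length counts the number of generators (including inverses).
Listing each generator: s5, s1, s1^(-1), s4^(-1), s4, s1
There are 6 generators in this braid word.

6


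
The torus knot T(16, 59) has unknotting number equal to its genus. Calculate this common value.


For a torus knot T(p,q), both the unknotting number and genus equal (p-1)(q-1)/2.
= (16-1)(59-1)/2
= 15*58/2
= 870/2 = 435

435


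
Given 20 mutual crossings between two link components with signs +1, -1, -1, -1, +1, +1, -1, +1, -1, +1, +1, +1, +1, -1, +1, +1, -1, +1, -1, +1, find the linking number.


Step 1: Count positive crossings: 12
Step 2: Count negative crossings: 8
Step 3: Sum of signs = 12 - 8 = 4
Step 4: Linking number = sum/2 = 4/2 = 2

2


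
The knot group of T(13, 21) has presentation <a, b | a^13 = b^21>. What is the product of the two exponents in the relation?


The relation is a^13 = b^21.
Product of exponents = 13 * 21
= 273

273


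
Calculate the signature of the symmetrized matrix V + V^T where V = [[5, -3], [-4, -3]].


Step 1: V + V^T = [[10, -7], [-7, -6]]
Step 2: trace = 4, det = -109
Step 3: Discriminant = 4^2 - 4*(-109) = 452
Step 4: Eigenvalues: 12.6301, -8.63015
Step 5: Signature = (# positive eigenvalues) - (# negative eigenvalues) = 0

0


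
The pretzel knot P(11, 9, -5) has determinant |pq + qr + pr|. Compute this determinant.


Step 1: Compute pq + qr + pr.
pq = 11*9 = 99
qr = 9*(-5) = -45
pr = 11*(-5) = -55
pq + qr + pr = 99 + (-45) + (-55) = -1
Step 2: Take absolute value.
det(P(11,9,-5)) = |-1| = 1

1


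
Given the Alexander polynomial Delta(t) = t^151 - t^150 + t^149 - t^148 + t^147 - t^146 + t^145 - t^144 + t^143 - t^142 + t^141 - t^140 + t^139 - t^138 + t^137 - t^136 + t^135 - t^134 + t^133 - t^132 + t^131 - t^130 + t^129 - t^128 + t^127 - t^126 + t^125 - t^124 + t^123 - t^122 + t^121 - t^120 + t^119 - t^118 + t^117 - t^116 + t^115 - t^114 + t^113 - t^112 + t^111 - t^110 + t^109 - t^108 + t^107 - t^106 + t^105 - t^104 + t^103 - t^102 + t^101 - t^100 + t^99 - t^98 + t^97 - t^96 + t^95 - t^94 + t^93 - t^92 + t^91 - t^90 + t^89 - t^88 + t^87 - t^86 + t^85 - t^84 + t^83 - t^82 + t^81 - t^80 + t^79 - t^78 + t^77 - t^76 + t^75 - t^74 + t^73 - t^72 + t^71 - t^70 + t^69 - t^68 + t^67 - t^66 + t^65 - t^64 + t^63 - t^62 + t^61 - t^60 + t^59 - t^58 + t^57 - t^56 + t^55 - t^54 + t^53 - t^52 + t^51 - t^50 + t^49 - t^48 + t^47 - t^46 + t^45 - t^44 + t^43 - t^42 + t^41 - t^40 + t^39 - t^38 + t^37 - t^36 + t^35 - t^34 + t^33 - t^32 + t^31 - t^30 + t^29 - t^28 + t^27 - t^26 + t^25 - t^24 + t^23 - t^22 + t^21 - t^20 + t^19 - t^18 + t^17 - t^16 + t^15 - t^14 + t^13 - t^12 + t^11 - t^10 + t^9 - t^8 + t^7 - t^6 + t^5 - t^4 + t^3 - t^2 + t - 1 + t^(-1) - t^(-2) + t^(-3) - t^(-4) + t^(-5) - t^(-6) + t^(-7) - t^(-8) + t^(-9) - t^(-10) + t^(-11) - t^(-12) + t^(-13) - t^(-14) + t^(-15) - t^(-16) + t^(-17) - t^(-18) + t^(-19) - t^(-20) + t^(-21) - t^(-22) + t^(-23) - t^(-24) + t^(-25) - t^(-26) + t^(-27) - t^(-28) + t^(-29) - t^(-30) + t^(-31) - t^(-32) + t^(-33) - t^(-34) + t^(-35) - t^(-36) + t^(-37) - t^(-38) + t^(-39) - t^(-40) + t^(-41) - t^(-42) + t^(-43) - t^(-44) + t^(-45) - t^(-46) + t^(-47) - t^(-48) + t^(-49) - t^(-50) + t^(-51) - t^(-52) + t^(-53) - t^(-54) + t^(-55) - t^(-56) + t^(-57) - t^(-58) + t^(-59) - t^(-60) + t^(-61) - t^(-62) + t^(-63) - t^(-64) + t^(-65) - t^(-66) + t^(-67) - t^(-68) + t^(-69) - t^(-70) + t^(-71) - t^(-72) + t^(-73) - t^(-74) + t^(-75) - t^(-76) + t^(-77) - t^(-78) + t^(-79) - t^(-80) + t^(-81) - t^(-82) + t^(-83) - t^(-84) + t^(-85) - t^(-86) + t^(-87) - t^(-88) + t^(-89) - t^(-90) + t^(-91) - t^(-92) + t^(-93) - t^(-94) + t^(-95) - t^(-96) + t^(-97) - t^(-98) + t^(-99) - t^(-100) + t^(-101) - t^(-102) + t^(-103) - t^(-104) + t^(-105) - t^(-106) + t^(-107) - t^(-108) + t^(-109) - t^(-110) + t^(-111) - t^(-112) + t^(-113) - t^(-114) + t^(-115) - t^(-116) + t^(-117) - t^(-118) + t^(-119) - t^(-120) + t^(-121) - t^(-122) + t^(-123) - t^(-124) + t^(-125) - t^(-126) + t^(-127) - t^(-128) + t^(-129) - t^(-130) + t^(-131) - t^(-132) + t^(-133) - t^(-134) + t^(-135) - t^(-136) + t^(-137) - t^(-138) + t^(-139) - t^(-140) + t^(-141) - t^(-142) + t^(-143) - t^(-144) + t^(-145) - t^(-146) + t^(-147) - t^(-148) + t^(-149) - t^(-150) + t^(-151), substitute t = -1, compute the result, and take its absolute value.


Step 1: The polynomial has 303 terms with alternating signs, exponents from 151 down to -151.
Step 2: Substitute t = -1. The i-th term has coefficient (-1)^i and exponent (m-i),
  so its value is (-1)^i * (-1)^(m-i) = (-1)^m = -1 for every i.
Step 3: All 303 terms equal -1, so Delta(-1) = 303 * (-1) = -303
Step 4: |Delta(-1)| = 303

303


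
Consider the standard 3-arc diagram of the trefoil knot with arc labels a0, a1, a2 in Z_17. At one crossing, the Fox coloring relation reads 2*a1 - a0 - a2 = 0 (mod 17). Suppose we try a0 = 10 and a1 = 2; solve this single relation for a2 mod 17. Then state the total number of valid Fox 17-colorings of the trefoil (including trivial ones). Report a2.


Step 1: Apply the given crossing relation 2*a1 - a0 - a2 = 0 (mod 17).
  a2 = 2*a1 - a0 mod 17
  a2 = 2*2 - 10 mod 17
  a2 = 4 - 10 mod 17
  a2 = -6 mod 17 = 11
Step 2: The trefoil has determinant 3.
  Number of Fox p-colorings (p prime) is p^2 if p = 3, else p.
  Since 17 does not divide 3, only trivial (constant) colorings exist.
  (So the trial a0 = 10, a1 = 2 with a0 != a1 does NOT extend to a valid coloring of the whole trefoil: the other two crossing relations require 3*(a1 - a0) = 0 (mod 17), which fails.)
  Total colorings = 17
Step 3: a2 = 11, total Fox 17-colorings = 17

11


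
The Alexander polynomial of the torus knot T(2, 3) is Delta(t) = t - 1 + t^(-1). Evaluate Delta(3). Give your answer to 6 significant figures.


Substituting t = 3 into Delta(t) = t - 1 + t^(-1):
Term values: (3) + (-1) + (0.333333)
Sum = 2.333333333
Rounded to 6 significant figures: 2.33333

2.33333


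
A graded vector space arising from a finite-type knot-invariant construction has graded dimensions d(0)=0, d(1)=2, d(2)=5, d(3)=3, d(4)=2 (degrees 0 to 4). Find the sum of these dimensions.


Total dimension = d(0) + d(1) + ... + d(4)
= 0 + 2 + 5 + 3 + 2
= 12

12


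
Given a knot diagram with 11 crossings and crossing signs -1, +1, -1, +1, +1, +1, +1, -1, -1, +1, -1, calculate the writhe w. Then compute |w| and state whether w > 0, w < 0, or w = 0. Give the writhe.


Step 1: Count positive crossings (+1).
Positive crossings: 6
Step 2: Count negative crossings (-1).
Negative crossings: 5
Step 3: Writhe = (positive) - (negative)
w = 6 - 5 = 1
Step 4: |w| = 1, and w is positive

1


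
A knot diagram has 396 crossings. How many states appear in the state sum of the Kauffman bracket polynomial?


Each crossing contributes 2 choices (A-smoothing or B-smoothing).
Total states = 2^396 = 161390617380431786853494948250188242145606612051826469551916209783790476376052574664352834580008614464743948248296718336

161390617380431786853494948250188242145606612051826469551916209783790476376052574664352834580008614464743948248296718336


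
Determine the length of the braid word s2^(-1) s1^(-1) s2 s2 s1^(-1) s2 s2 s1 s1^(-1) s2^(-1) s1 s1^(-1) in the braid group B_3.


The word length counts the number of generators (including inverses).
Listing each generator: s2^(-1), s1^(-1), s2, s2, s1^(-1), s2, s2, s1, s1^(-1), s2^(-1), s1, s1^(-1)
There are 12 generators in this braid word.

12


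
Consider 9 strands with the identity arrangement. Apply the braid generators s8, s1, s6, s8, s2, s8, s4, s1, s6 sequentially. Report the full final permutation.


Starting with identity [1, 2, 3, 4, 5, 6, 7, 8, 9].
Apply generators in sequence:
  After s8: [1, 2, 3, 4, 5, 6, 7, 9, 8]
  After s1: [2, 1, 3, 4, 5, 6, 7, 9, 8]
  After s6: [2, 1, 3, 4, 5, 7, 6, 9, 8]
  After s8: [2, 1, 3, 4, 5, 7, 6, 8, 9]
  After s2: [2, 3, 1, 4, 5, 7, 6, 8, 9]
  After s8: [2, 3, 1, 4, 5, 7, 6, 9, 8]
  After s4: [2, 3, 1, 5, 4, 7, 6, 9, 8]
  After s1: [3, 2, 1, 5, 4, 7, 6, 9, 8]
  After s6: [3, 2, 1, 5, 4, 6, 7, 9, 8]
Final permutation: [3, 2, 1, 5, 4, 6, 7, 9, 8]

[3, 2, 1, 5, 4, 6, 7, 9, 8]


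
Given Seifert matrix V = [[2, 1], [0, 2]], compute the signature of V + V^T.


Step 1: V + V^T = [[4, 1], [1, 4]]
Step 2: trace = 8, det = 15
Step 3: Discriminant = 8^2 - 4*15 = 4
Step 4: Eigenvalues: 5, 3
Step 5: Signature = (# positive eigenvalues) - (# negative eigenvalues) = 2

2


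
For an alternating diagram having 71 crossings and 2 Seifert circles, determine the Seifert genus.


For alternating knots, g = (c - s + 1)/2.
= (71 - 2 + 1)/2
= 70/2 = 35

35


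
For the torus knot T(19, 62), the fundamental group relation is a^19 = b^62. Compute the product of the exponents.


The relation is a^19 = b^62.
Product of exponents = 19 * 62
= 1178

1178


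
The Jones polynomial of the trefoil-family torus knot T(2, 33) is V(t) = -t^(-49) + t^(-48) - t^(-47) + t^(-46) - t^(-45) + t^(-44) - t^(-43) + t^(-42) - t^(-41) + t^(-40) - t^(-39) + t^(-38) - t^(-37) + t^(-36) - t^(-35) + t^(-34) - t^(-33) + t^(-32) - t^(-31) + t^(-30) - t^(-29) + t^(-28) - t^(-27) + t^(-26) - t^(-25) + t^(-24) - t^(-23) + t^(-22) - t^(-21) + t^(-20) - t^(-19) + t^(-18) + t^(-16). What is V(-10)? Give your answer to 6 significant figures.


Substituting t = -10 into V(t) = -t^(-49) + t^(-48) - t^(-47) + t^(-46) - t^(-45) + t^(-44) - t^(-43) + t^(-42) - t^(-41) + t^(-40) - t^(-39) + t^(-38) - t^(-37) + t^(-36) - t^(-35) + t^(-34) - t^(-33) + t^(-32) - t^(-31) + t^(-30) - t^(-29) + t^(-28) - t^(-27) + t^(-26) - t^(-25) + t^(-24) - t^(-23) + t^(-22) - t^(-21) + t^(-20) - t^(-19) + t^(-18) + t^(-16):
  (-)t^(-49) = 1e-49
  (+)t^(-48) = 1e-48
  (-)t^(-47) = 1e-47
  (+)t^(-46) = 1e-46
  (-)t^(-45) = 1e-45
  (+)t^(-44) = 1e-44
  (-)t^(-43) = 1e-43
  (+)t^(-42) = 1e-42
  (-)t^(-41) = 1e-41
  (+)t^(-40) = 1e-40
  (-)t^(-39) = 1e-39
  (+)t^(-38) = 1e-38
  (-)t^(-37) = 1e-37
  (+)t^(-36) = 1e-36
  (-)t^(-35) = 1e-35
  (+)t^(-34) = 1e-34
  (-)t^(-33) = 1e-33
  (+)t^(-32) = 1e-32
  (-)t^(-31) = 1e-31
  (+)t^(-30) = 1e-30
  (-)t^(-29) = 1e-29
  (+)t^(-28) = 1e-28
  (-)t^(-27) = 1e-27
  (+)t^(-26) = 1e-26
  (-)t^(-25) = 1e-25
  (+)t^(-24) = 1e-24
  (-)t^(-23) = 1e-23
  (+)t^(-22) = 1e-22
  (-)t^(-21) = 1e-21
  (+)t^(-20) = 1e-20
  (-)t^(-19) = 1e-19
  (+)t^(-18) = 1e-18
  (+)t^(-16) = 1e-16
Sum = (1e-49) + (1e-48) + (1e-47) + (1e-46) + (1e-45) + (1e-44) + (1e-43) + (1e-42) + (1e-41) + (1e-40) + (1e-39) + (1e-38) + (1e-37) + (1e-36) + (1e-35) + (1e-34) + (1e-33) + (1e-32) + (1e-31) + (1e-30) + (1e-29) + (1e-28) + (1e-27) + (1e-26) + (1e-25) + (1e-24) + (1e-23) + (1e-22) + (1e-21) + (1e-20) + (1e-19) + (1e-18) + (1e-16)
= 1.011111111e-16
Rounded to 6 significant figures: 1.01111e-16

1.01111e-16


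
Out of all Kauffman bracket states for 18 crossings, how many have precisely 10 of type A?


We choose which 10 of 18 crossings get A-smoothings.
C(18, 10) = 18! / (10! * 8!)
= 43758

43758


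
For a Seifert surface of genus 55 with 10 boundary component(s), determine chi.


chi = 2 - 2g - b
= 2 - 2*55 - 10
= 2 - 110 - 10 = -118

-118


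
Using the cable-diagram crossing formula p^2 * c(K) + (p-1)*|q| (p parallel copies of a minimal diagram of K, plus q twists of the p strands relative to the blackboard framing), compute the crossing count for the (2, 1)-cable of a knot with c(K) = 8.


Step 1: Each of the c(K) crossings of the companion diagram becomes p*p = p^2 crossings among the p parallel strands, and each of the |q| twists s_1 s_2 ... s_(p-1) adds (p-1) crossings.
  Crossings = p^2 * c(K) + (p-1)*|q|
Step 2: = 2^2 * 8 + (2-1)*1
Step 3: = 4*8 + 1*1
Step 4: = 32 + 1 = 33

33


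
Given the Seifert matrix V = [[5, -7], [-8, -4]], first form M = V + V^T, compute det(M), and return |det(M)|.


Step 1: Form V + V^T where V = [[5, -7], [-8, -4]]
  V^T = [[5, -8], [-7, -4]]
  V + V^T = [[10, -15], [-15, -8]]
Step 2: det(V + V^T) = 10*(-8) - (-15)*(-15)
  = -80 - 225 = -305
Step 3: Knot determinant = |det(V + V^T)| = |-305| = 305

305


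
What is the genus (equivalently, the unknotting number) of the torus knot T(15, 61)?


For a torus knot T(p,q), both the unknotting number and genus equal (p-1)(q-1)/2.
= (15-1)(61-1)/2
= 14*60/2
= 840/2 = 420

420


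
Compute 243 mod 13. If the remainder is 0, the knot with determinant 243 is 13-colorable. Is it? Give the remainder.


Step 1: A knot is p-colorable if and only if p divides its determinant.
Step 2: Compute 243 mod 13.
243 = 18 * 13 + 9
Step 3: 243 mod 13 = 9
Step 4: The knot is 13-colorable: no

9


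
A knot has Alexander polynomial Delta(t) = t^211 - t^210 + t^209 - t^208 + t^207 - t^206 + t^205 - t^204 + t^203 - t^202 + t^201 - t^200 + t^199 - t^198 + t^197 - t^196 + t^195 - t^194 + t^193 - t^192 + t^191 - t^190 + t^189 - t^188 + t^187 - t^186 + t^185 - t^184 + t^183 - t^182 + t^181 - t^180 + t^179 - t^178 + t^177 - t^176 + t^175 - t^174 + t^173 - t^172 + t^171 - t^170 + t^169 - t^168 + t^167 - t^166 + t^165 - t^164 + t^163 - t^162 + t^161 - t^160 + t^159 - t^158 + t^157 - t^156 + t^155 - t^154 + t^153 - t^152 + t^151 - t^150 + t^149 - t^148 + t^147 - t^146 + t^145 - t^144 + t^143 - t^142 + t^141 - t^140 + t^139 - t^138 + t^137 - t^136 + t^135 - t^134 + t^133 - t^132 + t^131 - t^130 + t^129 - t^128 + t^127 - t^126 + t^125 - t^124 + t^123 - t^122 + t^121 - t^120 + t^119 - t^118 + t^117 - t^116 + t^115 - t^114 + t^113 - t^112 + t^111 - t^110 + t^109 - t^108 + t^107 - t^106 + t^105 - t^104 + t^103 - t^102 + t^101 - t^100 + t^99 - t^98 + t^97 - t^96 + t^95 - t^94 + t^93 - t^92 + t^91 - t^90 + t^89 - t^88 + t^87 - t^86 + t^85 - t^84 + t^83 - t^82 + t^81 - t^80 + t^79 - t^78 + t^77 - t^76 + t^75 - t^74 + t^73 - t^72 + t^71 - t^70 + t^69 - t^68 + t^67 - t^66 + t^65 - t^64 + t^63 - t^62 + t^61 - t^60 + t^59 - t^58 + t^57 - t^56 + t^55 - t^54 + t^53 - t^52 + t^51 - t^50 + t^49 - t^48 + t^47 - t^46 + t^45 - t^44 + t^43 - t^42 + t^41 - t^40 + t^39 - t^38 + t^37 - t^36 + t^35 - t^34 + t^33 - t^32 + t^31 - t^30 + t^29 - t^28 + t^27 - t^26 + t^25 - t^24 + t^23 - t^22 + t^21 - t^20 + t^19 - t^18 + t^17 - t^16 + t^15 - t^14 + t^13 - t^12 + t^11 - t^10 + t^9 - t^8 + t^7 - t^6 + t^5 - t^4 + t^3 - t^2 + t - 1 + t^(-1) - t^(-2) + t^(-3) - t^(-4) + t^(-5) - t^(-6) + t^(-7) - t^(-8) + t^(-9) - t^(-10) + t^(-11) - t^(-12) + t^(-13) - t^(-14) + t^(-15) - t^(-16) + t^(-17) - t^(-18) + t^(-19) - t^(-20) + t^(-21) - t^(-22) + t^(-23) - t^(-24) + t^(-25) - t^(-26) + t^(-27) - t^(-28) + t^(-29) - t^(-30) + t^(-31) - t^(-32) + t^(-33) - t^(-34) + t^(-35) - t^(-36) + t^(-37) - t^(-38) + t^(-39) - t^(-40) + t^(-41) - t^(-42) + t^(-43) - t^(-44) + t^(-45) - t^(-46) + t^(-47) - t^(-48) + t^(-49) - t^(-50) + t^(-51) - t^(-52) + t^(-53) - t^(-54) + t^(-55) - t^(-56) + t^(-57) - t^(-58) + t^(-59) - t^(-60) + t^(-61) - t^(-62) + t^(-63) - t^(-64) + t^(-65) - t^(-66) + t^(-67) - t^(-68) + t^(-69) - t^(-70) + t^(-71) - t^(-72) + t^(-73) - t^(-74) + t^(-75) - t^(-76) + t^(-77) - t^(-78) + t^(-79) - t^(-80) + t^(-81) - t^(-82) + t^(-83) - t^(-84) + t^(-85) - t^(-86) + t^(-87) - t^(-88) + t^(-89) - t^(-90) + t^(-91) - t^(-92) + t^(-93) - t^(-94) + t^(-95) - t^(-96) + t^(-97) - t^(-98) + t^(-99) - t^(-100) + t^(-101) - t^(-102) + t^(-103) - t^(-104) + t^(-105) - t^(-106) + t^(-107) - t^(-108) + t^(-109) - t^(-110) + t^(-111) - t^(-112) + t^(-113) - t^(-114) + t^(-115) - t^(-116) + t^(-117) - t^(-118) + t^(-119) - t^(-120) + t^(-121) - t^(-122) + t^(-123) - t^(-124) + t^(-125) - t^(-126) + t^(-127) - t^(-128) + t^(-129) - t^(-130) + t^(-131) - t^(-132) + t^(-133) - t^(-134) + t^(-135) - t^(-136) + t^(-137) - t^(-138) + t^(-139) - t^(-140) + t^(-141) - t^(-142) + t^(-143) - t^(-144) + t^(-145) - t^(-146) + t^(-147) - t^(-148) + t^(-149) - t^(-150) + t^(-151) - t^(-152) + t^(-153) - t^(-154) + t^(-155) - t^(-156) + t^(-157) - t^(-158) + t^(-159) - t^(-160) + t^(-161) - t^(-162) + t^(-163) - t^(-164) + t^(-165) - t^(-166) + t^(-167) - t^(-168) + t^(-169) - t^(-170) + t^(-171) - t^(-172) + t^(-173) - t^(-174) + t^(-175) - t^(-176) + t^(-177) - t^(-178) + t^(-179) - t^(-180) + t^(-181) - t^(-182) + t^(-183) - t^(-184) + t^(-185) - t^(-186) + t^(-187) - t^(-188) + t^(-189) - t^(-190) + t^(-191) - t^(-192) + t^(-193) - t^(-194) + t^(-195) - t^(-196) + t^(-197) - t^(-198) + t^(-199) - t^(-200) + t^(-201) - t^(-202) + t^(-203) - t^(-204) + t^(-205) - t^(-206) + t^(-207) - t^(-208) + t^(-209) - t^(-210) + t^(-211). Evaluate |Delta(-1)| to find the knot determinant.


Step 1: The polynomial has 423 terms with alternating signs, exponents from 211 down to -211.
Step 2: Substitute t = -1. The i-th term has coefficient (-1)^i and exponent (m-i),
  so its value is (-1)^i * (-1)^(m-i) = (-1)^m = -1 for every i.
Step 3: All 423 terms equal -1, so Delta(-1) = 423 * (-1) = -423
Step 4: |Delta(-1)| = 423

423


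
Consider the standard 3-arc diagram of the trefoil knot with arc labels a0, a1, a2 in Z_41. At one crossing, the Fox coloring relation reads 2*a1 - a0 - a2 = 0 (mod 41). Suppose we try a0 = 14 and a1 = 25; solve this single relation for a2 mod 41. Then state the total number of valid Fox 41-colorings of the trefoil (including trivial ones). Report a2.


Step 1: Apply the given crossing relation 2*a1 - a0 - a2 = 0 (mod 41).
  a2 = 2*a1 - a0 mod 41
  a2 = 2*25 - 14 mod 41
  a2 = 50 - 14 mod 41
  a2 = 36 mod 41 = 36
Step 2: The trefoil has determinant 3.
  Number of Fox p-colorings (p prime) is p^2 if p = 3, else p.
  Since 41 does not divide 3, only trivial (constant) colorings exist.
  (So the trial a0 = 14, a1 = 25 with a0 != a1 does NOT extend to a valid coloring of the whole trefoil: the other two crossing relations require 3*(a1 - a0) = 0 (mod 41), which fails.)
  Total colorings = 41
Step 3: a2 = 36, total Fox 41-colorings = 41

36


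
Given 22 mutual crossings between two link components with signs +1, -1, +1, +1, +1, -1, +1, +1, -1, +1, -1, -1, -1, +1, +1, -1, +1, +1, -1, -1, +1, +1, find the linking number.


Step 1: Count positive crossings: 13
Step 2: Count negative crossings: 9
Step 3: Sum of signs = 13 - 9 = 4
Step 4: Linking number = sum/2 = 4/2 = 2

2


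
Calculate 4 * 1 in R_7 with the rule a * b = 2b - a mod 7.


4 * 1 = 2*1 - 4 mod 7
= 2 - 4 mod 7
= -2 mod 7 = 5

5


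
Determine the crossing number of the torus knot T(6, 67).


For a torus knot T(p, q) with gcd(p,q)=1,
the crossing number is min(p*(q-1), q*(p-1)).
p*(q-1) = 6*66 = 396
q*(p-1) = 67*5 = 335
min(396, 335) = 335

335


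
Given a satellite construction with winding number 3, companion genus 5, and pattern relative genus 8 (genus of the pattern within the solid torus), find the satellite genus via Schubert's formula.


Schubert: g(satellite) = g_rel(pattern) + |winding| * g(companion),
where g_rel(pattern) is the genus of the pattern relative to the solid torus.
= 8 + 3 * 5
= 8 + 15 = 23

23


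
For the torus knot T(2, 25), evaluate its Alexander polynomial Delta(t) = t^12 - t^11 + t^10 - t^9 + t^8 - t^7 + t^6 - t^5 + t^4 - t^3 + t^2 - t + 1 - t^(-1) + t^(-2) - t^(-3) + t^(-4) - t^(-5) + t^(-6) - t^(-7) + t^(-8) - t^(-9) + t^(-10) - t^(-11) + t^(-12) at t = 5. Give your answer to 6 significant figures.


Substituting t = 5 into Delta(t) = t^12 - t^11 + t^10 - t^9 + t^8 - t^7 + t^6 - t^5 + t^4 - t^3 + t^2 - t + 1 - t^(-1) + t^(-2) - t^(-3) + t^(-4) - t^(-5) + t^(-6) - t^(-7) + t^(-8) - t^(-9) + t^(-10) - t^(-11) + t^(-12):
Term values: (244140625) + (-48828125) + (9765625) + (-1953125) + (390625) + (-78125) + (15625) + (-3125) + (625) + (-125) + (25) + (-5) + (1) + (-0.2) + (0.04) + (-0.008) + (0.0016) + (-0.00032) + (6.4e-05) + (-1.28e-05) + (2.56e-06) + (-5.12e-07) + (1.024e-07) + (-2.048e-08) + (4.096e-09)
Sum = 203450520.8
Rounded to 6 significant figures: 2.03451e+08

2.03451e+08


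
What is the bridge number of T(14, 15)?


The bridge number of T(p,q) is min(p,q).
min(14, 15) = 14

14
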